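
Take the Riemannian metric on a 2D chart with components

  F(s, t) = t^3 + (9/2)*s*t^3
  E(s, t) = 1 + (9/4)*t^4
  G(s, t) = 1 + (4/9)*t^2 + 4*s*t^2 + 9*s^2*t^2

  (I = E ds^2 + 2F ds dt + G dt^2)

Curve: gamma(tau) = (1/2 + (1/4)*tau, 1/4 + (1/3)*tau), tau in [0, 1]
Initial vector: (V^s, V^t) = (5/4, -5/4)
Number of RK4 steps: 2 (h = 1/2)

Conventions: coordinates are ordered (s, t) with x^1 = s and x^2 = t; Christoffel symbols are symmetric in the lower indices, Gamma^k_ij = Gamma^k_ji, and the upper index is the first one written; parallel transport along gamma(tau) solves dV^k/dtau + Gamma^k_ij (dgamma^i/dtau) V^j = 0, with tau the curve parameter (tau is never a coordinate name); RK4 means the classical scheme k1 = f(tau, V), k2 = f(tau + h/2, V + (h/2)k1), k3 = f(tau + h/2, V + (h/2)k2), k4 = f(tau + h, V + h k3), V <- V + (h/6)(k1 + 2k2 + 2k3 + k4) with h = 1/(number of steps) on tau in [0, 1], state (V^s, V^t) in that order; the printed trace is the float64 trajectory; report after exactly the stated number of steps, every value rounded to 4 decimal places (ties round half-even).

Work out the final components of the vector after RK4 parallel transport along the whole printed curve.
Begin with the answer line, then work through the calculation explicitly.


Answer: V^s = 1.3264, V^t = -0.9289

gamma'(tau) = (1/4, 1/3); f(tau, V)^k = -Gamma^k_ij(gamma(tau)) gamma'^i(tau) V^j; h = 1/2; intermediate values shown to 6 dp
curve data and Christoffel symbols at the stage parameters:
  tau = 0.000000: gamma = (0.500000, 0.250000), gamma' = (0.250000, 0.333333); Gamma_sss = 0.000000, Gamma_sst = 0.053996, Gamma_stt = 0.155987, Gamma_tss = 0.000000, Gamma_tst = 0.311974, Gamma_ttt = 0.901258
  tau = 0.250000: gamma = (0.562500, 0.333333), gamma' = (0.250000, 0.333333); Gamma_sss = 0.000000, Gamma_sst = 0.101405, Gamma_stt = 0.238725, Gamma_tss = 0.000000, Gamma_tst = 0.477451, Gamma_ttt = 1.123999
  tau = 0.500000: gamma = (0.625000, 0.416667), gamma' = (0.250000, 0.333333); Gamma_sss = 0.000000, Gamma_sst = 0.148683, Gamma_stt = 0.302323, Gamma_tss = 0.000000, Gamma_tst = 0.604646, Gamma_ttt = 1.229446
  tau = 0.750000: gamma = (0.687500, 0.500000), gamma' = (0.250000, 0.333333); Gamma_sss = 0.000000, Gamma_sst = 0.187331, Gamma_stt = 0.340838, Gamma_tss = 0.000000, Gamma_tst = 0.681675, Gamma_ttt = 1.240270
  tau = 1.000000: gamma = (0.750000, 0.583333), gamma' = (0.250000, 0.333333); Gamma_sss = 0.000000, Gamma_sst = 0.214964, Gamma_stt = 0.358273, Gamma_tss = 0.000000, Gamma_tst = 0.716547, Gamma_ttt = 1.194245
step 0: V^s = 1.2500, V^t = -1.2500
step 1: k1 = (0.059370, 0.343027), k2 = (0.079406, 0.373870), k3 = (0.078428, 0.369263), k4 = (0.083067, 0.337808); V <- V + (h/6)(k1 + 2k2 + 2k3 + k4): V^s = 1.2882, V^t = -1.0694
step 2: k1 = (0.083676, 0.340283), k2 = (0.076188, 0.277239), k3 = (0.078833, 0.286866), k4 = (0.065219, 0.217396); V <- V + (h/6)(k1 + 2k2 + 2k3 + k4): V^s = 1.3264, V^t = -0.9289


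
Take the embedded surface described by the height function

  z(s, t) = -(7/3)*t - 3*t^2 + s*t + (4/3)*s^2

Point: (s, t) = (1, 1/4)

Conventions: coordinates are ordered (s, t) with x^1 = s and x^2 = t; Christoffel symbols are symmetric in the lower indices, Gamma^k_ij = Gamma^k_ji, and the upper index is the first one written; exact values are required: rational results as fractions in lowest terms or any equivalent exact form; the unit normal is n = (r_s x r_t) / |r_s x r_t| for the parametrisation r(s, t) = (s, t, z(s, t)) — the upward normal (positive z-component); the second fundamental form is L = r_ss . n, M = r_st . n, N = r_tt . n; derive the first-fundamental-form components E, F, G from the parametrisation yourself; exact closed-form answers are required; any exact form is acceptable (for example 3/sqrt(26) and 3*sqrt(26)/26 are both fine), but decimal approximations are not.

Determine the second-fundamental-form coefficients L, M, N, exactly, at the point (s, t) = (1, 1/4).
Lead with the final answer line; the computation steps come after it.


Answer: L = 32*sqrt(101)/505, M = 12*sqrt(101)/505, N = -72*sqrt(101)/505

z_s = 35/12, z_t = -17/6, z_ss = 8/3, z_st = 1, z_tt = -6
E = 1369/144, F = -595/72, G = 325/36; answer radicand W^2 = 2525/144
unnormalised second-form numerators: l = 8/3, m = 1, n = -6; L = l/sqrt(2525/144), and similarly M = m/sqrt(W^2), N = n/sqrt(W^2)


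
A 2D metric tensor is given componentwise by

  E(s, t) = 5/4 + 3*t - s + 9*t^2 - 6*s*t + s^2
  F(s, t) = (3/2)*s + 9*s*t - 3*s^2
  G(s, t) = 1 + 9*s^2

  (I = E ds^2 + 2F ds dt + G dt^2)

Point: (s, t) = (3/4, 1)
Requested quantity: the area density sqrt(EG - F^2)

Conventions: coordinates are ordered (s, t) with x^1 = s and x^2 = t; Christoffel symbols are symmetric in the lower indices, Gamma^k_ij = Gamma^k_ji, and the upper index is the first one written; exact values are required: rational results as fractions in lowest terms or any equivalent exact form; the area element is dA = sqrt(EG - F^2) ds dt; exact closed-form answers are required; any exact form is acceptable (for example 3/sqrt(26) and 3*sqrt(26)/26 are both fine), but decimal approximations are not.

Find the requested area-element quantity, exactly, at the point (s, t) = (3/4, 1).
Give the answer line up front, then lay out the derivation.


Answer: sqrt(EG - F^2) = sqrt(218)/4

E = 137/16, F = 99/16, G = 97/16; EG - F^2 = 109/8


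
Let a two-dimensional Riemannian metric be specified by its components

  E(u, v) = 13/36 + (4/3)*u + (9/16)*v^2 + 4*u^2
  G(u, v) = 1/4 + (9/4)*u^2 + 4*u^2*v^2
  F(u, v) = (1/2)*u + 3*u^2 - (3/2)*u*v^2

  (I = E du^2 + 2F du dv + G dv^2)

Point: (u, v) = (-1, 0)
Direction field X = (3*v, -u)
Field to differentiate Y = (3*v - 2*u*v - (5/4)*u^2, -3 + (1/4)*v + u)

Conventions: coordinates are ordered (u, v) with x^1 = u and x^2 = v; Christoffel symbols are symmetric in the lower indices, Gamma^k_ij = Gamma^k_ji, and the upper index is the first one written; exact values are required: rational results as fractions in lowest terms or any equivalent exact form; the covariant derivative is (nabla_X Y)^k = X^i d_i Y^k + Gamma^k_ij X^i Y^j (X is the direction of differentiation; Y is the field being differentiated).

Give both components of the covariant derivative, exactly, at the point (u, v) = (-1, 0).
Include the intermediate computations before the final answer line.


E = 109/36, F = 5/2, G = 5/2 at the point
E_u = -20/3, E_v = 0, F_u = -11/2, F_v = 0, G_u = -9/2, G_v = 0
EG - F^2 = 95/72;  g^inv = (72/95) * [[5/2, -5/2], [-5/2, 109/36]]
first-kind symbols [ij,l] = (1/2)(d_i g_jl + d_j g_il - d_l g_ij): [uu,u] = E_u/2 = -10/3, [uu,v] = F_u - E_v/2 = -11/2, [uv,u] = E_v/2 = 0, [uv,v] = G_u/2 = -9/4, [vv,u] = F_v - G_u/2 = 9/4, [vv,v] = G_v/2 = 0
Gamma^u_ij = (G*[ij,u] - F*[ij,v])/(EG - F^2), Gamma^v_ij = (E*[ij,v] - F*[ij,u])/(EG - F^2)
Gamma_uuu = 78/19, Gamma_uuv = 81/19, Gamma_uvv = 81/19, Gamma_vuu = -599/95, Gamma_vuv = -981/190, Gamma_vvv = -81/19
X = (0, 1), Y = (-5/4, -4) at the point

Answer: (nabla_X Y)^u = -1321/76, (nabla_X Y)^v = 3611/152


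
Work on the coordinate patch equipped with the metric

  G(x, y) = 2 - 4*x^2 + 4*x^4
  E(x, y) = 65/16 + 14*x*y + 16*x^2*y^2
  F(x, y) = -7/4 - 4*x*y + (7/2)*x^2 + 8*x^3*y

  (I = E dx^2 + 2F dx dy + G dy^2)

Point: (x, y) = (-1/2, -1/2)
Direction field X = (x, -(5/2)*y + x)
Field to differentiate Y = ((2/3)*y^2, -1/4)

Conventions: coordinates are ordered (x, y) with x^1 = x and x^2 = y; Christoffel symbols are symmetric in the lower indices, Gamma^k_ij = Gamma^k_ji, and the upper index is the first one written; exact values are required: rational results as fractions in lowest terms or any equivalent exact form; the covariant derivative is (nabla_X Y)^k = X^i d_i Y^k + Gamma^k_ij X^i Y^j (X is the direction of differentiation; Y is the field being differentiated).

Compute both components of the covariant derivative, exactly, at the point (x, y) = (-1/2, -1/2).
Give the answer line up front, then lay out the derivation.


Answer: (nabla_X Y)^x = -511/846, (nabla_X Y)^y = 8/423

E = 137/16, F = -11/8, G = 5/4 at the point
E_x = -11, E_y = -11, F_x = -9/2, F_y = 1, G_x = 2, G_y = 0
EG - F^2 = 141/16;  g^inv = (16/141) * [[5/4, 11/8], [11/8, 137/16]]
first-kind symbols [ij,l] = (1/2)(d_i g_jl + d_j g_il - d_l g_ij): [xx,x] = E_x/2 = -11/2, [xx,y] = F_x - E_y/2 = 1, [xy,x] = E_y/2 = -11/2, [xy,y] = G_x/2 = 1, [yy,x] = F_y - G_x/2 = 0, [yy,y] = G_y/2 = 0
Gamma^x_ij = (G*[ij,x] - F*[ij,y])/(EG - F^2), Gamma^y_ij = (E*[ij,y] - F*[ij,x])/(EG - F^2)
Gamma_xxx = -88/141, Gamma_xxy = -88/141, Gamma_xyy = 0, Gamma_yxx = 16/141, Gamma_yxy = 16/141, Gamma_yyy = 0
X = (-1/2, 3/4), Y = (1/6, -1/4) at the point


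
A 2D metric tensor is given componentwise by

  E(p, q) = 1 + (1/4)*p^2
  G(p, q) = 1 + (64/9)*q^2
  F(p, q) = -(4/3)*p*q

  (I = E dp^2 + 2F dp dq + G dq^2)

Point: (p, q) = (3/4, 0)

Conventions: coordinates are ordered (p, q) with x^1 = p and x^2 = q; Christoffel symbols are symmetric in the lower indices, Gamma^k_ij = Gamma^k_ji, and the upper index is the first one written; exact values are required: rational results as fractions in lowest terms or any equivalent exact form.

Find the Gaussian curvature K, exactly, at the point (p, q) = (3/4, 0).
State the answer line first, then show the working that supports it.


Answer: K = -16384/15987

E = 73/64, F = 0, G = 1, EG - F^2 = 73/64 at the point
E_p = 3/8, E_q = 0, F_p = 0, F_q = -1, G_p = 0, G_q = 0
E_qq = 0, F_pq = -4/3, G_pp = 0
The intrinsic route: Brioschi's K = (det M1 - det M2)/(EG - F^2)^2.
M1 = [[-E_qq/2 + F_pq - G_pp/2, E_p/2, F_p - E_q/2], [F_q - G_p/2, E, F], [G_q/2, F, G]] = [[-4/3, 3/16, 0], [-1, 73/64, 0], [0, 0, 1]]; det M1 = -4/3
M2 = [[0, E_q/2, G_p/2], [E_q/2, E, F], [G_p/2, F, G]] = [[0, 0, 0], [0, 73/64, 0], [0, 0, 1]]; det M2 = 0
det M1 - det M2 = -4/3; K = -4/3 / (73/64)^2 = -16384/15987


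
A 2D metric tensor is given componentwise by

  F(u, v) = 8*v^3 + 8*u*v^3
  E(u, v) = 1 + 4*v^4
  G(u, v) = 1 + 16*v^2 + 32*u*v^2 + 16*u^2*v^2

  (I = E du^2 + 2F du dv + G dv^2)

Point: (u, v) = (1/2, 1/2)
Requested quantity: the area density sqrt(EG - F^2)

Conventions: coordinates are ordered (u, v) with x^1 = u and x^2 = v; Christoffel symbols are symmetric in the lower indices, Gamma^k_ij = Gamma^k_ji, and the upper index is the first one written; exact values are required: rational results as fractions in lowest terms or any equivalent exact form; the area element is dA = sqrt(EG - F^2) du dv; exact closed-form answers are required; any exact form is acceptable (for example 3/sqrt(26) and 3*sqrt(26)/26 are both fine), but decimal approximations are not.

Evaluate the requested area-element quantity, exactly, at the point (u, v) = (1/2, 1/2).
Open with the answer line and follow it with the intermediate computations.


Answer: sqrt(EG - F^2) = sqrt(41)/2

E = 5/4, F = 3/2, G = 10; EG - F^2 = 41/4


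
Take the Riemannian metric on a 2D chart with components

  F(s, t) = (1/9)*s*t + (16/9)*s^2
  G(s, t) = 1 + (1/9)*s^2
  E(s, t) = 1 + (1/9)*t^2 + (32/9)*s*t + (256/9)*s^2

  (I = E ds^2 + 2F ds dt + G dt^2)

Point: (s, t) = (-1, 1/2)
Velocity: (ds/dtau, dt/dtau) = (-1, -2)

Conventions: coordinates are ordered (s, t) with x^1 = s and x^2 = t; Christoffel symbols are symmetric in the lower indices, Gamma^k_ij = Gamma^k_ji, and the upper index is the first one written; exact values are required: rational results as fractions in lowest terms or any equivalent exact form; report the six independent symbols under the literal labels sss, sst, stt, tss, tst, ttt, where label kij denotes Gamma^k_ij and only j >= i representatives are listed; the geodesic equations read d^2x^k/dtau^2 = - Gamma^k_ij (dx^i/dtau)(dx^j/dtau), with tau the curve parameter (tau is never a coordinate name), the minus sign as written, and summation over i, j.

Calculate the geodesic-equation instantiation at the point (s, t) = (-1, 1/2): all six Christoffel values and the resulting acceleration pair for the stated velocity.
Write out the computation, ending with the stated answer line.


E = 997/36, F = 31/18, G = 10/9 at the point
E_s = -496/9, E_t = -31/9, F_s = -7/2, F_t = -1/9, G_s = -2/9, G_t = 0
EG - F^2 = 1001/36;  g^inv = (36/1001) * [[10/9, -31/18], [-31/18, 997/36]]
first-kind symbols [ij,l] = (1/2)(d_i g_jl + d_j g_il - d_l g_ij): [ss,s] = E_s/2 = -248/9, [ss,t] = F_s - E_t/2 = -16/9, [st,s] = E_t/2 = -31/18, [st,t] = G_s/2 = -1/9, [tt,s] = F_t - G_s/2 = 0, [tt,t] = G_t/2 = 0
Gamma^s_ij = (G*[ij,s] - F*[ij,t])/(EG - F^2), Gamma^t_ij = (E*[ij,t] - F*[ij,s])/(EG - F^2)
Gamma_sss = -992/1001, Gamma_sst = -62/1001, Gamma_stt = 0, Gamma_tss = -64/1001, Gamma_tst = -4/1001, Gamma_ttt = 0
d^2s/dtau^2 = -(Gamma_sss*(-1)^2 + 2*Gamma_sst*(-1)*(-2) + Gamma_stt*(-2)^2) = 1240/1001
d^2t/dtau^2 = -(Gamma_tss*(-1)^2 + 2*Gamma_tst*(-1)*(-2) + Gamma_ttt*(-2)^2) = 80/1001

Answer: Gamma_sss = -992/1001, Gamma_sst = -62/1001, Gamma_stt = 0, Gamma_tss = -64/1001, Gamma_tst = -4/1001, Gamma_ttt = 0; accelerations (d^2s/dtau^2, d^2t/dtau^2) = (1240/1001, 80/1001)


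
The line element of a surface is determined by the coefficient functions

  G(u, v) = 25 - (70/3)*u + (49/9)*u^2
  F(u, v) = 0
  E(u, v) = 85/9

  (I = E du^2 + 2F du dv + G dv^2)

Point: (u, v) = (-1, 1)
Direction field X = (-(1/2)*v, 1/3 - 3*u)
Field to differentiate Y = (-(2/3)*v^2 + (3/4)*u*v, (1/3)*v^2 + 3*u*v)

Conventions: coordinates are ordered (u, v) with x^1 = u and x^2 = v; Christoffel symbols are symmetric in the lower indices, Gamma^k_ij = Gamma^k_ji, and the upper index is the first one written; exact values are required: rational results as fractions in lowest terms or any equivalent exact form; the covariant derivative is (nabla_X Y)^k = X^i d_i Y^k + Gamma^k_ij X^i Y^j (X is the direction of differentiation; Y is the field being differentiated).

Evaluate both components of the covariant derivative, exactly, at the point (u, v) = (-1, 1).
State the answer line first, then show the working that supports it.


Answer: (nabla_X Y)^u = -9557/408, (nabla_X Y)^v = -3247/396

E = 85/9, F = 0, G = 484/9 at the point
E_u = 0, E_v = 0, F_u = 0, F_v = 0, G_u = -308/9, G_v = 0
EG - F^2 = 41140/81;  g^inv = (81/41140) * [[484/9, 0], [0, 85/9]]
first-kind symbols [ij,l] = (1/2)(d_i g_jl + d_j g_il - d_l g_ij): [uu,u] = E_u/2 = 0, [uu,v] = F_u - E_v/2 = 0, [uv,u] = E_v/2 = 0, [uv,v] = G_u/2 = -154/9, [vv,u] = F_v - G_u/2 = 154/9, [vv,v] = G_v/2 = 0
Gamma^u_ij = (G*[ij,u] - F*[ij,v])/(EG - F^2), Gamma^v_ij = (E*[ij,v] - F*[ij,u])/(EG - F^2)
Gamma_uuu = 0, Gamma_uuv = 0, Gamma_uvv = 154/85, Gamma_vuu = 0, Gamma_vuv = -7/22, Gamma_vvv = 0
X = (-1/2, 10/3), Y = (-17/12, -8/3) at the point


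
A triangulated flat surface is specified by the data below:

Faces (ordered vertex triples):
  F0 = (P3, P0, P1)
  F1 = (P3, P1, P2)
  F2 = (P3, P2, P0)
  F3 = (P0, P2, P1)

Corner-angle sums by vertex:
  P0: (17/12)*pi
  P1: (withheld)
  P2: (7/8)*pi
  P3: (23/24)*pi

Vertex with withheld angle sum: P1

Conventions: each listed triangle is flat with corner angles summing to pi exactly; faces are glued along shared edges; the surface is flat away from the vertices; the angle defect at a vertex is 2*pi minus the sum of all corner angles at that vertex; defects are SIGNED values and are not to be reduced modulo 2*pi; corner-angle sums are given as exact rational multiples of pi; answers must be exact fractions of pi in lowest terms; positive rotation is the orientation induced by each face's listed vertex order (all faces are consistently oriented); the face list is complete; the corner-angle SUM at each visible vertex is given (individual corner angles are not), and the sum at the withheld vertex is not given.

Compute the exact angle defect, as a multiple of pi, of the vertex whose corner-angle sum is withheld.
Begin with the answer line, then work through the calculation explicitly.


Answer: defect(P1) = (5/4)*pi

V = 4, E = 6, F = 4; chi = V - E + F = 2
Gauss-Bonnet: total defect = 2*pi*chi = 4*pi; visible defects sum to (11/4)*pi


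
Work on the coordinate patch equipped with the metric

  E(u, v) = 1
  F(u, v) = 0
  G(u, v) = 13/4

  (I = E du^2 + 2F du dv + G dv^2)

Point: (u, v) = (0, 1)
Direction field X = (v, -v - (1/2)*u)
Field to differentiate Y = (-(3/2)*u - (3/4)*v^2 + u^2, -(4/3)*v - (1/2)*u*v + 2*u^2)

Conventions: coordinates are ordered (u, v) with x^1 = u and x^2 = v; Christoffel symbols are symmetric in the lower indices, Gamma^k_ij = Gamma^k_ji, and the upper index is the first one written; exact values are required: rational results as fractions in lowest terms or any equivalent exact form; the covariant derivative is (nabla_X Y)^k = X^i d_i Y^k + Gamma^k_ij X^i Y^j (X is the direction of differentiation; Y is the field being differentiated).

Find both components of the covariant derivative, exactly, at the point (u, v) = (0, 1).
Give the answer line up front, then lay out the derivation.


Answer: (nabla_X Y)^u = 0, (nabla_X Y)^v = 5/6

E = 1, F = 0, G = 13/4 at the point
E_u = 0, E_v = 0, F_u = 0, F_v = 0, G_u = 0, G_v = 0
EG - F^2 = 13/4;  g^inv = (4/13) * [[13/4, 0], [0, 1]]
first-kind symbols [ij,l] = (1/2)(d_i g_jl + d_j g_il - d_l g_ij): [uu,u] = E_u/2 = 0, [uu,v] = F_u - E_v/2 = 0, [uv,u] = E_v/2 = 0, [uv,v] = G_u/2 = 0, [vv,u] = F_v - G_u/2 = 0, [vv,v] = G_v/2 = 0
Gamma^u_ij = (G*[ij,u] - F*[ij,v])/(EG - F^2), Gamma^v_ij = (E*[ij,v] - F*[ij,u])/(EG - F^2)
Gamma_uuu = 0, Gamma_uuv = 0, Gamma_uvv = 0, Gamma_vuu = 0, Gamma_vuv = 0, Gamma_vvv = 0
X = (1, -1), Y = (-3/4, -4/3) at the point


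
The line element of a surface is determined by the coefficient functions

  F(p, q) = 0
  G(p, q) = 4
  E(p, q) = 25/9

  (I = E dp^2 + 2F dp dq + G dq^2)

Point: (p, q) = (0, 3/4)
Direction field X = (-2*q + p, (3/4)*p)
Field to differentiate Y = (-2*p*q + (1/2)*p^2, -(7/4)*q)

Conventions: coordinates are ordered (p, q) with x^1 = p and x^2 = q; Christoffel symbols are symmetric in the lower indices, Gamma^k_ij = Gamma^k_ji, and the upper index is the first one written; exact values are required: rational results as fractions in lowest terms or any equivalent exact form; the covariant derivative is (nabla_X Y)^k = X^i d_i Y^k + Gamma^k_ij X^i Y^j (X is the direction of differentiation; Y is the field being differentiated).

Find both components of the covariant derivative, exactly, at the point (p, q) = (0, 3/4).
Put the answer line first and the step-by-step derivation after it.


Answer: (nabla_X Y)^p = 9/4, (nabla_X Y)^q = 0

E = 25/9, F = 0, G = 4 at the point
E_p = 0, E_q = 0, F_p = 0, F_q = 0, G_p = 0, G_q = 0
EG - F^2 = 100/9;  g^inv = (9/100) * [[4, 0], [0, 25/9]]
first-kind symbols [ij,l] = (1/2)(d_i g_jl + d_j g_il - d_l g_ij): [pp,p] = E_p/2 = 0, [pp,q] = F_p - E_q/2 = 0, [pq,p] = E_q/2 = 0, [pq,q] = G_p/2 = 0, [qq,p] = F_q - G_p/2 = 0, [qq,q] = G_q/2 = 0
Gamma^p_ij = (G*[ij,p] - F*[ij,q])/(EG - F^2), Gamma^q_ij = (E*[ij,q] - F*[ij,p])/(EG - F^2)
Gamma_ppp = 0, Gamma_ppq = 0, Gamma_pqq = 0, Gamma_qpp = 0, Gamma_qpq = 0, Gamma_qqq = 0
X = (-3/2, 0), Y = (0, -21/16) at the point


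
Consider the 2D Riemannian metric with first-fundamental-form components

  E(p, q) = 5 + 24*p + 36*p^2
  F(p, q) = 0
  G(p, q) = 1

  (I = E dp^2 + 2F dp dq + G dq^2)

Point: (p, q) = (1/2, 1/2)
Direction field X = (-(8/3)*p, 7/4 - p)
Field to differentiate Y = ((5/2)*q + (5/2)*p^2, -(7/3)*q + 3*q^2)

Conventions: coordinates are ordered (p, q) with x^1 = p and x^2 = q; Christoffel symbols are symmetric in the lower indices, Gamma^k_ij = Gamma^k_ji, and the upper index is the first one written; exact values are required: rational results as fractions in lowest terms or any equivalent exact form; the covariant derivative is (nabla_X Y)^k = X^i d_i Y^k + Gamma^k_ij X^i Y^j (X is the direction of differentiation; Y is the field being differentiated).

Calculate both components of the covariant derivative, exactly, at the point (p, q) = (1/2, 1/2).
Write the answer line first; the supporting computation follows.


Answer: (nabla_X Y)^p = -965/312, (nabla_X Y)^q = 5/6

E = 26, F = 0, G = 1 at the point
E_p = 60, E_q = 0, F_p = 0, F_q = 0, G_p = 0, G_q = 0
EG - F^2 = 26;  g^inv = (1/26) * [[1, 0], [0, 26]]
first-kind symbols [ij,l] = (1/2)(d_i g_jl + d_j g_il - d_l g_ij): [pp,p] = E_p/2 = 30, [pp,q] = F_p - E_q/2 = 0, [pq,p] = E_q/2 = 0, [pq,q] = G_p/2 = 0, [qq,p] = F_q - G_p/2 = 0, [qq,q] = G_q/2 = 0
Gamma^p_ij = (G*[ij,p] - F*[ij,q])/(EG - F^2), Gamma^q_ij = (E*[ij,q] - F*[ij,p])/(EG - F^2)
Gamma_ppp = 15/13, Gamma_ppq = 0, Gamma_pqq = 0, Gamma_qpp = 0, Gamma_qpq = 0, Gamma_qqq = 0
X = (-4/3, 5/4), Y = (15/8, -5/12) at the point


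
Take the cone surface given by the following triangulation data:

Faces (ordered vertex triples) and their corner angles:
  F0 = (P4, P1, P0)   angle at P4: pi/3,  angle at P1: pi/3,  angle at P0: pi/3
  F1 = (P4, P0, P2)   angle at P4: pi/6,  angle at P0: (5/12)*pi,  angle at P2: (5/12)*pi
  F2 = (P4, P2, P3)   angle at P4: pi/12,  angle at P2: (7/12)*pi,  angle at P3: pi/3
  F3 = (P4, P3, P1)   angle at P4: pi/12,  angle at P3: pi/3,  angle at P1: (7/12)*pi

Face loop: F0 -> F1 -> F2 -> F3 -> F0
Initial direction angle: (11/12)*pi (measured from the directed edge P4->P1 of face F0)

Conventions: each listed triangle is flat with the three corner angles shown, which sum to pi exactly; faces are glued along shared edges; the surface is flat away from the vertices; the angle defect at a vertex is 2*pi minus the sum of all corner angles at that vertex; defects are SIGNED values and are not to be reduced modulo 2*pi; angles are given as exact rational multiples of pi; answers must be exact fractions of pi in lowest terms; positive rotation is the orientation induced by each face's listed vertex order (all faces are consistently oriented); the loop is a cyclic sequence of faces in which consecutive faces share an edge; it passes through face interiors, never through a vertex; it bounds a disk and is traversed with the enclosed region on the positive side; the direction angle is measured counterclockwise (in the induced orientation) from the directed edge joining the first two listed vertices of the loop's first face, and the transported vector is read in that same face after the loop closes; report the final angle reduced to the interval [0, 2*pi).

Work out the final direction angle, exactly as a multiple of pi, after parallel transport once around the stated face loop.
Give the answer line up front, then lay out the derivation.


Answer: final direction angle = pi/4

enclosed vertex P4: corner angles sum to (2/3)*pi, defect = 2*pi - (2/3)*pi = (4/3)*pi
holonomy = initial angle + sum of enclosed defects (mod 2*pi), positive in the induced orientation
final angle = (11/12)*pi + (4/3)*pi = pi/4 (mod 2*pi)


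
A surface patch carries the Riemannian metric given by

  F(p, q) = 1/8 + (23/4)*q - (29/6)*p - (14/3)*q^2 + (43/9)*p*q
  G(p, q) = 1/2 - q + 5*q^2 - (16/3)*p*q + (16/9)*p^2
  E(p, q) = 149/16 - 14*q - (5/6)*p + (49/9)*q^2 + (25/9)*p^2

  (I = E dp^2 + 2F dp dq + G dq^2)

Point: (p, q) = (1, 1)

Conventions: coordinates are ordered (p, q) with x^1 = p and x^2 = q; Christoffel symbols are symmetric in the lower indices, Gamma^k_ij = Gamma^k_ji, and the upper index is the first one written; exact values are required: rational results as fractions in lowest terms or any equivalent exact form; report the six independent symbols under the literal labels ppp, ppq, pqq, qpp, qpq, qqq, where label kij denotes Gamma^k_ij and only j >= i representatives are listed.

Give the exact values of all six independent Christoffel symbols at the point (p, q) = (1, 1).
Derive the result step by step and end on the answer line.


E = 389/144, F = 83/72, G = 17/18 at the point
E_p = 85/18, E_q = -28/9, F_p = -1/18, F_q = 43/36, G_p = -16/9, G_q = 11/3
EG - F^2 = 6337/5184;  g^inv = (5184/6337) * [[17/18, -83/72], [-83/72, 389/144]]
first-kind symbols [ij,l] = (1/2)(d_i g_jl + d_j g_il - d_l g_ij): [pp,p] = E_p/2 = 85/36, [pp,q] = F_p - E_q/2 = 3/2, [pq,p] = E_q/2 = -14/9, [pq,q] = G_p/2 = -8/9, [qq,p] = F_q - G_p/2 = 25/12, [qq,q] = G_q/2 = 11/6
Gamma^p_ij = (G*[ij,p] - F*[ij,q])/(EG - F^2), Gamma^q_ij = (E*[ij,q] - F*[ij,p])/(EG - F^2)

Answer: Gamma_ppp = 2596/6337, Gamma_ppq = -2304/6337, Gamma_pqq = -756/6337, Gamma_qpp = 6896/6337, Gamma_qpq = -3152/6337, Gamma_qqq = 13224/6337


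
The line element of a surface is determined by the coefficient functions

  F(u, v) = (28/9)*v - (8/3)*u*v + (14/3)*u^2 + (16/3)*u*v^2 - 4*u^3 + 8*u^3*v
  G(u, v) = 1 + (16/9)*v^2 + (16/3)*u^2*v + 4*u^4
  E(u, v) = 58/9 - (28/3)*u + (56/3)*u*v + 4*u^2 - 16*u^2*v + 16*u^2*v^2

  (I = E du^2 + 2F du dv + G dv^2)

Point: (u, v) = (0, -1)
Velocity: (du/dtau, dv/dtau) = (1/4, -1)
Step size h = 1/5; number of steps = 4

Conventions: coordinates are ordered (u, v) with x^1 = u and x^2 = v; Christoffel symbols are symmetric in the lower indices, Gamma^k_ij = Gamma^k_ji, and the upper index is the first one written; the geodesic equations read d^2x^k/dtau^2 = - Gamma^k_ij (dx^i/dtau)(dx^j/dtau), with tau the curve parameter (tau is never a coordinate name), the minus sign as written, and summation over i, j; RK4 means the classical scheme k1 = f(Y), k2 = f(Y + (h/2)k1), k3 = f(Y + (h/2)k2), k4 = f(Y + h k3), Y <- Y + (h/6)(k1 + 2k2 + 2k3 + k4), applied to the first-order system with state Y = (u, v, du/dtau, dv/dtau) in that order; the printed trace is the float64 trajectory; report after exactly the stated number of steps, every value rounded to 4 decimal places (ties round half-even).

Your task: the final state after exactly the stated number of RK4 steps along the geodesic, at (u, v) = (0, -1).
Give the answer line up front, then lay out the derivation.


Answer: u = 0.1274, v = -1.7376, du/dtau = 0.0889, dv/dtau = -0.8329

f(Y) = (du/dtau, dv/dtau, -Gamma^u_ij Y'^i Y'^j, -Gamma^v_ij Y'^i Y'^j) with the Gammas evaluated at the stage position; h = 0.200000; intermediate values shown to 6 dp
step 0: u = 0.0000, v = -1.0000, du/dtau = 0.2500, dv/dtau = -1.0000
step 1:
  k1: at (u, v) = (0.000000, -1.000000), (du/dtau, dv/dtau) = (0.250000, -1.000000); Gamma_uuu = -1.702703, Gamma_uuv = 0.000000, Gamma_uvv = 0.378378, Gamma_vuu = 0.972973, Gamma_vuv = 0.000000, Gamma_vvv = -0.216216; k1 = (0.250000, -1.000000, -0.271959, 0.155405)
  k2: at (u, v) = (0.025000, -1.100000), (du/dtau, dv/dtau) = (0.222804, -0.984459); Gamma_uuu = -1.767202, Gamma_uuv = 0.027613, Gamma_uvv = 0.368167, Gamma_vuu = 1.191574, Gamma_vuv = -0.018618, Gamma_vvv = -0.248245; k2 = (0.222804, -0.984459, -0.256973, 0.173270)
  k3: at (u, v) = (0.022280, -1.098446), (du/dtau, dv/dtau) = (0.224303, -0.982673); Gamma_uuu = -1.763771, Gamma_uuv = 0.024585, Gamma_uvv = 0.367809, Gamma_vuu = 1.178276, Gamma_vuv = -0.016424, Gamma_vvv = -0.245713; k3 = (0.224303, -0.982673, -0.255598, 0.170750)
  k4: at (u, v) = (0.044861, -1.196535), (du/dtau, dv/dtau) = (0.198880, -0.965850); Gamma_uuu = -1.800062, Gamma_uuv = 0.047598, Gamma_uvv = 0.353674, Gamma_vuu = 1.411865, Gamma_vuv = -0.037333, Gamma_vvv = -0.277402; k4 = (0.198880, -0.965850, -0.240446, 0.188592)
  Y <- Y + (h/6)(k1 + 2k2 + 2k3 + k4): u = 0.0448, v = -1.1967, du/dtau = 0.1987, dv/dtau = -0.9656
step 2:
  k1: at (u, v) = (0.044770, -1.196670), (du/dtau, dv/dtau) = (0.198748, -0.965599); Gamma_uuu = -1.800018, Gamma_uuv = 0.047497, Gamma_uvv = 0.353637, Gamma_vuu = 1.411594, Gamma_vuv = -0.037248, Gamma_vvv = -0.277326; k1 = (0.198748, -0.965599, -0.240392, 0.188518)
  k2: at (u, v) = (0.064645, -1.293230), (du/dtau, dv/dtau) = (0.174709, -0.946747); Gamma_uuu = -1.802516, Gamma_uuv = 0.064979, Gamma_uvv = 0.335059, Gamma_vuu = 1.654341, Gamma_vuv = -0.059638, Gamma_vvv = -0.307516; k2 = (0.174709, -0.946747, -0.223809, 0.205411)
  k3: at (u, v) = (0.062241, -1.291345), (du/dtau, dv/dtau) = (0.176368, -0.945058); Gamma_uuu = -1.803134, Gamma_uuv = 0.062650, Gamma_uvv = 0.335527, Gamma_vuu = 1.637559, Gamma_vuv = -0.056897, Gamma_vvv = -0.304717; k3 = (0.176368, -0.945058, -0.222698, 0.202249)
  k4: at (u, v) = (0.080043, -1.385682), (du/dtau, dv/dtau) = (0.154209, -0.925149); Gamma_uuu = -1.773052, Gamma_uuv = 0.075262, Gamma_uvv = 0.313424, Gamma_vuu = 1.880869, Gamma_vuv = -0.079839, Gamma_vvv = -0.332483; k4 = (0.154209, -0.925149, -0.204621, 0.217064)
  Y <- Y + (h/6)(k1 + 2k2 + 2k3 + k4): u = 0.0799, v = -1.3858, du/dtau = 0.1541, dv/dtau = -0.9249
step 3:
  k1: at (u, v) = (0.079940, -1.385816), (du/dtau, dv/dtau) = (0.154148, -0.924902); Gamma_uuu = -1.773132, Gamma_uuv = 0.075163, Gamma_uvv = 0.313416, Gamma_vuu = 1.880371, Gamma_vuv = -0.079709, Gamma_vvv = -0.332371; k1 = (0.154148, -0.924902, -0.204545, 0.216916)
  k2: at (u, v) = (0.095355, -1.478306), (du/dtau, dv/dtau) = (0.133693, -0.903210); Gamma_uuu = -1.709918, Gamma_uuv = 0.082419, Gamma_uvv = 0.288111, Gamma_vuu = 2.115117, Gamma_vuv = -0.101949, Gamma_vvv = -0.356385; k2 = (0.133693, -0.903210, -0.184571, 0.228309)
  k3: at (u, v) = (0.093309, -1.476137), (du/dtau, dv/dtau) = (0.135690, -0.902071); Gamma_uuu = -1.715704, Gamma_uuv = 0.081012, Gamma_uvv = 0.289404, Gamma_vuu = 2.097391, Gamma_vuv = -0.099035, Gamma_vvv = -0.353786; k3 = (0.135690, -0.902071, -0.184076, 0.225026)
  k4: at (u, v) = (0.107078, -1.566230), (du/dtau, dv/dtau) = (0.117332, -0.879897); Gamma_uuu = -1.625650, Gamma_uuv = 0.084246, Gamma_uvv = 0.262257, Gamma_vuu = 2.318224, Gamma_vuv = -0.120137, Gamma_vvv = -0.373986; k4 = (0.117332, -0.879897, -0.163269, 0.232826)
  Y <- Y + (h/6)(k1 + 2k2 + 2k3 + k4): u = 0.1069, v = -1.5663, du/dtau = 0.1173, dv/dtau = -0.8797
step 4:
  k1: at (u, v) = (0.106948, -1.566328), (du/dtau, dv/dtau) = (0.117311, -0.879688); Gamma_uuu = -1.626055, Gamma_uuv = 0.084161, Gamma_uvv = 0.262310, Gamma_vuu = 2.317360, Gamma_vuv = -0.119941, Gamma_vvv = -0.373829; k1 = (0.117311, -0.879688, -0.163241, 0.232642)
  k2: at (u, v) = (0.118679, -1.654297), (du/dtau, dv/dtau) = (0.100986, -0.856424); Gamma_uuu = -1.514045, Gamma_uuv = 0.083408, Gamma_uvv = 0.234267, Gamma_vuu = 2.515485, Gamma_vuv = -0.138577, Gamma_vvv = -0.389220; k2 = (0.100986, -0.856424, -0.141958, 0.235854)
  k3: at (u, v) = (0.117047, -1.651970), (du/dtau, dv/dtau) = (0.103115, -0.856103); Gamma_uuu = -1.523810, Gamma_uuv = 0.082881, Gamma_uvv = 0.236033, Gamma_vuu = 2.500088, Gamma_vuv = -0.135981, Gamma_vvv = -0.387256; k3 = (0.103115, -0.856103, -0.142157, 0.233234)
  k4: at (u, v) = (0.127571, -1.737548), (du/dtau, dv/dtau) = (0.088879, -0.833042); Gamma_uuu = -1.396384, Gamma_uuv = 0.079613, Gamma_uvv = 0.208023, Gamma_vuu = 2.676857, Gamma_vuv = -0.152618, Gamma_vvv = -0.398778; k4 = (0.088879, -0.833042, -0.121539, 0.232990)
  Y <- Y + (h/6)(k1 + 2k2 + 2k3 + k4): u = 0.1274, v = -1.7376, du/dtau = 0.0889, dv/dtau = -0.8329


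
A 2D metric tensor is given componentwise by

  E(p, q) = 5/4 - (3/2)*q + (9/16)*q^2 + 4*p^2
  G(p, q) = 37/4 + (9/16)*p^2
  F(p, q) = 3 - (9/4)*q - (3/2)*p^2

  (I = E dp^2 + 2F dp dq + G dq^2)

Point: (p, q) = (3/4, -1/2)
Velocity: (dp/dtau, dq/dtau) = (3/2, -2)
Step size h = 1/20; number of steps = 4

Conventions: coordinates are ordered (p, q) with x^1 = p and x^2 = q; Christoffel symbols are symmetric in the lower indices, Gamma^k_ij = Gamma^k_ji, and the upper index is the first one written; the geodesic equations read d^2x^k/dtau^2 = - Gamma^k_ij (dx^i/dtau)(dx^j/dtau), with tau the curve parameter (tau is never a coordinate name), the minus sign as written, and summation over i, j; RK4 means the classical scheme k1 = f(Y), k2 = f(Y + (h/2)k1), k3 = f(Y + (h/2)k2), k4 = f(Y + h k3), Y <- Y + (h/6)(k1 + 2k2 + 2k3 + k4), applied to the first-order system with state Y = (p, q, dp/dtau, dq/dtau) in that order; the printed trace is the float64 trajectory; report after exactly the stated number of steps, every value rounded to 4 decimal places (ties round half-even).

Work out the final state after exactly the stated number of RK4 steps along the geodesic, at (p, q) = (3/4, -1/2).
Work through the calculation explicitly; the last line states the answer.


f(Y) = (dp/dtau, dq/dtau, -Gamma^p_ij Y'^i Y'^j, -Gamma^q_ij Y'^i Y'^j) with the Gammas evaluated at the stage position; h = 0.050000; intermediate values shown to 6 dp
step 0: p = 0.7500, q = -0.5000, dp/dtau = 1.5000, dq/dtau = -2.0000
step 1:
  k1: at (p, q) = (0.750000, -0.500000), (dp/dtau, dq/dtau) = (1.500000, -2.000000); Gamma_ppp = 1.046816, Gamma_ppq = -0.360151, Gamma_pqq = -0.818297, Gamma_qpp = -0.486454, Gamma_qpq = 0.167630, Gamma_qqq = 0.280674; k1 = (1.500000, -2.000000, -1.243053, 0.977609)
  k2: at (p, q) = (0.787500, -0.550000), (dp/dtau, dq/dtau) = (1.468924, -1.975560); Gamma_ppp = 1.003547, Gamma_ppq = -0.337956, Gamma_pqq = -0.750911, Gamma_qpp = -0.481529, Gamma_qpq = 0.162590, Gamma_qqq = 0.258725; k2 = (1.468924, -1.975560, -1.196166, 0.972907)
  k3: at (p, q) = (0.786723, -0.549389), (dp/dtau, dq/dtau) = (1.470096, -1.975677); Gamma_ppp = 1.004361, Gamma_ppq = -0.338448, Gamma_pqq = -0.752171, Gamma_qpp = -0.481685, Gamma_qpq = 0.162742, Gamma_qqq = 0.259214; k3 = (1.470096, -1.975677, -1.200660, 0.974569)
  k4: at (p, q) = (0.823505, -0.598784), (dp/dtau, dq/dtau) = (1.439967, -1.951272); Gamma_ppp = 0.964528, Gamma_ppq = -0.318824, Gamma_pqq = -0.693713, Gamma_qpp = -0.477145, Gamma_qpq = 0.158326, Gamma_qqq = 0.239847; k4 = (1.439967, -1.951272, -1.150313, 0.965872)
  Y <- Y + (h/6)(k1 + 2k2 + 2k3 + k4): p = 0.8235, q = -0.5988, dp/dtau = 1.4401, dq/dtau = -1.9513
step 2:
  k1: at (p, q) = (0.823483, -0.598781), (dp/dtau, dq/dtau) = (1.440108, -1.951346); Gamma_ppp = 0.964548, Gamma_ppq = -0.318838, Gamma_pqq = -0.693742, Gamma_qpp = -0.477150, Gamma_qpq = 0.158332, Gamma_qqq = 0.239861; k1 = (1.440108, -1.951346, -1.150755, 0.966107)
  k2: at (p, q) = (0.859486, -0.647565), (dp/dtau, dq/dtau) = (1.411339, -1.927194); Gamma_ppp = 0.927919, Gamma_ppq = -0.301469, Gamma_pqq = -0.642905, Gamma_qpp = -0.472996, Gamma_qpq = 0.154473, Gamma_qqq = 0.222756; k2 = (1.411339, -1.927194, -1.100451, 0.955128)
  k3: at (p, q) = (0.858767, -0.646961), (dp/dtau, dq/dtau) = (1.412597, -1.927468); Gamma_ppp = 0.928587, Gamma_ppq = -0.301841, Gamma_pqq = -0.643826, Gamma_qpp = -0.473121, Gamma_qpq = 0.154587, Gamma_qqq = 0.223124; k3 = (1.412597, -1.927468, -1.104699, 0.956942)
  k4: at (p, q) = (0.894113, -0.695155), (dp/dtau, dq/dtau) = (1.384873, -1.903499); Gamma_ppp = 0.894708, Gamma_ppq = -0.286291, Gamma_pqq = -0.599120, Gamma_qpp = -0.469289, Gamma_qpq = 0.151169, Gamma_qqq = 0.207842; k4 = (1.384873, -1.903499, -1.054527, 0.943955)
  Y <- Y + (h/6)(k1 + 2k2 + 2k3 + k4): p = 0.8941, q = -0.6951, dp/dtau = 1.3850, dq/dtau = -1.9036
step 3:
  k1: at (p, q) = (0.894091, -0.695149), (dp/dtau, dq/dtau) = (1.384978, -1.903561); Gamma_ppp = 0.894726, Gamma_ppq = -0.286304, Gamma_pqq = -0.599145, Gamma_qpp = -0.469294, Gamma_qpq = 0.151174, Gamma_qqq = 0.207854; k1 = (1.384978, -1.903561, -1.054820, 0.944120)
  k2: at (p, q) = (0.928715, -0.742738), (dp/dtau, dq/dtau) = (1.358608, -1.879958); Gamma_ppp = 0.863421, Gamma_ppq = -0.272379, Gamma_pqq = -0.559770, Gamma_qpp = -0.465782, Gamma_qpq = 0.148157, Gamma_qqq = 0.194200; k2 = (1.358608, -1.879958, -1.006734, 0.930224)
  k3: at (p, q) = (0.928056, -0.742148), (dp/dtau, dq/dtau) = (1.359810, -1.880306); Gamma_ppp = 0.863969, Gamma_ppq = -0.272664, Gamma_pqq = -0.560454, Gamma_qpp = -0.465882, Gamma_qpq = 0.148242, Gamma_qqq = 0.194480; k3 = (1.359810, -1.880306, -1.010360, 0.931930)
  k4: at (p, q) = (0.962081, -0.789165), (dp/dtau, dq/dtau) = (1.334460, -1.856965); Gamma_ppp = 0.834873, Gamma_ppq = -0.260064, Gamma_pqq = -0.525426, Gamma_qpp = -0.462634, Gamma_qpq = 0.145545, Gamma_qqq = 0.182151; k4 = (1.334460, -1.856965, -0.963794, 0.917069)
  Y <- Y + (h/6)(k1 + 2k2 + 2k3 + k4): p = 0.9621, q = -0.7892, dp/dtau = 1.3345, dq/dtau = -1.8570
step 4:
  k1: at (p, q) = (0.962059, -0.789158), (dp/dtau, dq/dtau) = (1.334538, -1.857016); Gamma_ppp = 0.834888, Gamma_ppq = -0.260074, Gamma_pqq = -0.525445, Gamma_qpp = -0.462638, Gamma_qpq = 0.145548, Gamma_qqq = 0.182161; k1 = (1.334538, -1.857016, -0.963989, 0.917186)
  k2: at (p, q) = (0.995423, -0.835583), (dp/dtau, dq/dtau) = (1.310439, -1.834086); Gamma_ppp = 0.807869, Gamma_ppq = -0.248676, Gamma_pqq = -0.494253, Gamma_qpp = -0.459651, Gamma_qpq = 0.143145, Gamma_qqq = 0.171033; k2 = (1.310439, -1.834086, -0.920074, 0.902090)
  k3: at (p, q) = (0.994820, -0.835010), (dp/dtau, dq/dtau) = (1.311536, -1.834463); Gamma_ppp = 0.808320, Gamma_ppq = -0.248897, Gamma_pqq = -0.494770, Gamma_qpp = -0.459730, Gamma_qpq = 0.143209, Gamma_qqq = 0.171249; k3 = (1.311536, -1.834463, -0.923059, 0.903611)
  k4: at (p, q) = (1.027636, -0.880881), (dp/dtau, dq/dtau) = (1.288385, -1.811835); Gamma_ppp = 0.783089, Gamma_ppq = -0.238490, Gamma_pqq = -0.466747, Gamma_qpp = -0.456957, Gamma_qpq = 0.141042, Gamma_qqq = 0.161110; k4 = (1.288385, -1.811835, -0.881100, 0.888114)
  Y <- Y + (h/6)(k1 + 2k2 + 2k3 + k4): p = 1.0276, q = -0.8809, dp/dtau = 1.2884, dq/dtau = -1.8119

Answer: p = 1.0276, q = -0.8809, dp/dtau = 1.2884, dq/dtau = -1.8119


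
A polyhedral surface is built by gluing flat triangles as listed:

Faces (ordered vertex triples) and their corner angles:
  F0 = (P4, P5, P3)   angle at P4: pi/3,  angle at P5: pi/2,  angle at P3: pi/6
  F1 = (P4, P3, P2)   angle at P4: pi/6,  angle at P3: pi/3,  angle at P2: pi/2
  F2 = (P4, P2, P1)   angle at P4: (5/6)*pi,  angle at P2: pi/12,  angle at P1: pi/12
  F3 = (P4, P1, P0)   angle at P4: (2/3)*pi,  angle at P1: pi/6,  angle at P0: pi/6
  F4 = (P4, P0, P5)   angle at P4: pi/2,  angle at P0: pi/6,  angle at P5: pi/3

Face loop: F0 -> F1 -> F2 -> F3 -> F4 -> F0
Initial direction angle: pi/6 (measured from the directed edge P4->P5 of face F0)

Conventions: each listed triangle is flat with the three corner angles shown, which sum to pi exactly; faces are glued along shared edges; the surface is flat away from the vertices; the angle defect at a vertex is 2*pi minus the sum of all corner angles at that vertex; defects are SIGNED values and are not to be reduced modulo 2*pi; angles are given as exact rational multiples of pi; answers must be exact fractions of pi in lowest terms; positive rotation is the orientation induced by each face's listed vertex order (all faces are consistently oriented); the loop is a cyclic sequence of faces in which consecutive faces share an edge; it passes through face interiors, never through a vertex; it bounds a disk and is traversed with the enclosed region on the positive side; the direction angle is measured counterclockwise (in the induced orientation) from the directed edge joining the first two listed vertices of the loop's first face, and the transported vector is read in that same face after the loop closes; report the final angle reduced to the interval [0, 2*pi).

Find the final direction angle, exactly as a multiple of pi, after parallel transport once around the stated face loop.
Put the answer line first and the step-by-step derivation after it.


Answer: final direction angle = (5/3)*pi

enclosed vertex P4: corner angles sum to (5/2)*pi, defect = 2*pi - (5/2)*pi = -pi/2
the final direction is the initial angle plus the enclosed defects, taken mod 2*pi in the induced orientation
final angle = pi/6 - pi/2 = (5/3)*pi (mod 2*pi)


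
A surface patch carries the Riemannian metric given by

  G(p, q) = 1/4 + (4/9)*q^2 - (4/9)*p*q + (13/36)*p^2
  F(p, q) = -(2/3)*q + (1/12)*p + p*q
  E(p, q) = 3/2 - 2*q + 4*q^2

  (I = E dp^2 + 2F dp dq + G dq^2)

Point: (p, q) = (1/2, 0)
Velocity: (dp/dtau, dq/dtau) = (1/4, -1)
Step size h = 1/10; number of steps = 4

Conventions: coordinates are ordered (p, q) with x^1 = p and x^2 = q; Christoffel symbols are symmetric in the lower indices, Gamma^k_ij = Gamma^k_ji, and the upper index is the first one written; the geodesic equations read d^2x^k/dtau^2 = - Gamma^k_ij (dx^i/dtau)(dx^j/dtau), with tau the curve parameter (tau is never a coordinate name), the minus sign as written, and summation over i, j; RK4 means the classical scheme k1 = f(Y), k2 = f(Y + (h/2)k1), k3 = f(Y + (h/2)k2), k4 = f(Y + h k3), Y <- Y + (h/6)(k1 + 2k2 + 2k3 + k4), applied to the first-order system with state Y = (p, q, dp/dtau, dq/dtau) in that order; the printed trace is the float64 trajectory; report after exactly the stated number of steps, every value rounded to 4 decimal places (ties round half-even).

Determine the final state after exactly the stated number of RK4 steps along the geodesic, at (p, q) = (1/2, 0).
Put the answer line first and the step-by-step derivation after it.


Answer: p = 0.5855, q = -0.3633, dp/dtau = 0.1749, dq/dtau = -0.8164

f(Y) = (dp/dtau, dq/dtau, -Gamma^p_ij Y'^i Y'^j, -Gamma^q_ij Y'^i Y'^j) with the Gammas evaluated at the stage position; h = 0.100000; intermediate values shown to 6 dp
step 0: p = 0.5000, q = 0.0000, dp/dtau = 0.2500, dq/dtau = -1.0000
step 1:
  k1: at (p, q) = (0.500000, 0.000000), (dp/dtau, dq/dtau) = (0.250000, -1.000000); Gamma_ppp = -0.088737, Gamma_ppq = -0.683732, Gamma_pqq = -0.223170, Gamma_qpp = 3.194539, Gamma_qpq = 0.614334, Gamma_qqq = -0.299204; k1 = (0.250000, -1.000000, -0.113149, 0.406712)
  k2: at (p, q) = (0.512500, -0.050000), (dp/dtau, dq/dtau) = (0.244343, -0.979664); Gamma_ppp = -0.108558, Gamma_ppq = -0.765917, Gamma_pqq = -0.206592, Gamma_qpp = 3.466666, Gamma_qpq = 0.657050, Gamma_qqq = -0.351745; k2 = (0.244343, -0.979664, -0.161924, 0.445174)
  k3: at (p, q) = (0.512217, -0.048983), (dp/dtau, dq/dtau) = (0.241904, -0.977741); Gamma_ppp = -0.108210, Gamma_ppq = -0.764456, Gamma_pqq = -0.206945, Gamma_qpp = 3.461781, Gamma_qpq = 0.656281, Gamma_qqq = -0.350731; k3 = (0.241904, -0.977741, -0.157450, 0.443163)
  k4: at (p, q) = (0.524190, -0.097774), (dp/dtau, dq/dtau) = (0.234255, -0.955684); Gamma_ppp = -0.122204, Gamma_ppq = -0.825181, Gamma_pqq = -0.190731, Gamma_qpp = 3.677578, Gamma_qpq = 0.687198, Gamma_qqq = -0.395887; k4 = (0.234255, -0.955684, -0.188566, 0.467459)
  Y <- Y + (h/6)(k1 + 2k2 + 2k3 + k4): p = 0.5243, q = -0.0978, dp/dtau = 0.2343, dq/dtau = -0.9558
step 2:
  k1: at (p, q) = (0.524279, -0.097842), (dp/dtau, dq/dtau) = (0.234326, -0.955819); Gamma_ppp = -0.122208, Gamma_ppq = -0.825252, Gamma_pqq = -0.190682, Gamma_qpp = 3.677542, Gamma_qpq = 0.687244, Gamma_qqq = -0.395960; k1 = (0.234326, -0.955819, -0.188753, 0.467666)
  k2: at (p, q) = (0.535995, -0.145633), (dp/dtau, dq/dtau) = (0.224888, -0.932436); Gamma_ppp = -0.130437, Gamma_ppq = -0.867515, Gamma_pqq = -0.175334, Gamma_qpp = 3.841876, Gamma_qpq = 0.706711, Gamma_qqq = -0.433988; k2 = (0.224888, -0.932436, -0.204786, 0.479409)
  k3: at (p, q) = (0.535524, -0.144463), (dp/dtau, dq/dtau) = (0.224086, -0.931849); Gamma_ppp = -0.130349, Gamma_ppq = -0.866671, Gamma_pqq = -0.175761, Gamma_qpp = 3.839202, Gamma_qpq = 0.706365, Gamma_qqq = -0.433103; k3 = (0.224086, -0.931849, -0.202781, 0.478296)
  k4: at (p, q) = (0.546688, -0.191026), (dp/dtau, dq/dtau) = (0.214048, -0.907990); Gamma_ppp = -0.133724, Gamma_ppq = -0.894041, Gamma_pqq = -0.161756, Gamma_qpp = 3.960392, Gamma_qpq = 0.715923, Gamma_qqq = -0.464409; k4 = (0.214048, -0.907990, -0.208033, 0.479712)
  Y <- Y + (h/6)(k1 + 2k2 + 2k3 + k4): p = 0.5467, q = -0.1910, dp/dtau = 0.2141, dq/dtau = -0.9081
step 3:
  k1: at (p, q) = (0.546718, -0.191048), (dp/dtau, dq/dtau) = (0.214127, -0.908106); Gamma_ppp = -0.133715, Gamma_ppq = -0.894049, Gamma_pqq = -0.161742, Gamma_qpp = 3.960324, Gamma_qpq = 0.715920, Gamma_qqq = -0.464424; k1 = (0.214127, -0.908106, -0.208183, 0.479830)
  k2: at (p, q) = (0.557424, -0.236453), (dp/dtau, dq/dtau) = (0.203718, -0.884115); Gamma_ppp = -0.133090, Gamma_ppq = -0.909450, Gamma_pqq = -0.149184, Gamma_qpp = 4.044381, Gamma_qpq = 0.717124, Gamma_qqq = -0.489592; k2 = (0.203718, -0.884115, -0.205467, 0.473171)
  k3: at (p, q) = (0.556904, -0.235254), (dp/dtau, dq/dtau) = (0.203854, -0.884448); Gamma_ppp = -0.133255, Gamma_ppq = -0.909183, Gamma_pqq = -0.149564, Gamma_qpp = 4.043689, Gamma_qpq = 0.717262, Gamma_qqq = -0.488984; k3 = (0.203854, -0.884448, -0.205314, 0.473107)
  k4: at (p, q) = (0.567103, -0.279493), (dp/dtau, dq/dtau) = (0.193596, -0.860795); Gamma_ppp = -0.129764, Gamma_ppq = -0.915661, Gamma_pqq = -0.138417, Gamma_qpp = 4.098366, Gamma_qpq = 0.712181, Gamma_qqq = -0.508910; k4 = (0.193596, -0.860795, -0.197757, 0.460847)
  Y <- Y + (h/6)(k1 + 2k2 + 2k3 + k4): p = 0.5671, q = -0.2795, dp/dtau = 0.1937, dq/dtau = -0.8609
step 4:
  k1: at (p, q) = (0.567099, -0.279482), (dp/dtau, dq/dtau) = (0.193669, -0.860886); Gamma_ppp = -0.129766, Gamma_ppq = -0.915661, Gamma_pqq = -0.138420, Gamma_qpp = 4.098364, Gamma_qpq = 0.712184, Gamma_qqq = -0.508906; k1 = (0.193669, -0.860886, -0.197876, 0.460923)
  k2: at (p, q) = (0.576782, -0.322526), (dp/dtau, dq/dtau) = (0.183775, -0.837839); Gamma_ppp = -0.124222, Gamma_ppq = -0.915302, Gamma_pqq = -0.128632, Gamma_qpp = 4.128853, Gamma_qpq = 0.702309, Gamma_qqq = -0.524215; k2 = (0.183775, -0.837839, -0.187373, 0.444816)
  k3: at (p, q) = (0.576288, -0.321374), (dp/dtau, dq/dtau) = (0.184300, -0.838645); Gamma_ppp = -0.124519, Gamma_ppq = -0.915404, Gamma_pqq = -0.128929, Gamma_qpp = 4.129437, Gamma_qpq = 0.702750, Gamma_qqq = -0.523866; k3 = (0.184300, -0.838645, -0.188065, 0.445423)
  k4: at (p, q) = (0.585529, -0.363346), (dp/dtau, dq/dtau) = (0.174862, -0.816343); Gamma_ppp = -0.117671, Gamma_ppq = -0.910188, Gamma_pqq = -0.120305, Gamma_qpp = 4.141240, Gamma_qpq = 0.689573, Gamma_qqq = -0.535424; k4 = (0.174862, -0.816343, -0.176083, 0.427059)
  Y <- Y + (h/6)(k1 + 2k2 + 2k3 + k4): p = 0.5855, q = -0.3633, dp/dtau = 0.1749, dq/dtau = -0.8164
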